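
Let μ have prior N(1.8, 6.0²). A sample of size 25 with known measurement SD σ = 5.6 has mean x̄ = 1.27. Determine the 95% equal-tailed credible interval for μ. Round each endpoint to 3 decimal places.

Posterior precision = 1/6.0² + 25/5.6² = 0.0278 + 0.7972 = 0.8250, so posterior SD = 1.1010.
Posterior mean = (1.8/6.0² + 25·1.27/5.6²) / 0.8250 = 1.2878.
Interval: 1.2878 ± 1.960 × 1.1010 → [-0.870, 3.446].

[-0.870, 3.446]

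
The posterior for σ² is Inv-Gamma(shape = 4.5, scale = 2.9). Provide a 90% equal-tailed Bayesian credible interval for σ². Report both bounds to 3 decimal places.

[0.343, 1.744]

Inverse-Gamma(4.5, 2.9) quantiles: F⁻¹(0.05) and F⁻¹(0.95).
Equivalently, 1/σ² ~ Gamma(4.5, rate = 2.9); invert its 0.95 and 0.05 quantiles.
Posterior mean ≈ 0.829, SD ≈ 0.524; a Normal approximation gives roughly [-0.033, 1.691].
Exact: lower = 0.343; upper = 1.744.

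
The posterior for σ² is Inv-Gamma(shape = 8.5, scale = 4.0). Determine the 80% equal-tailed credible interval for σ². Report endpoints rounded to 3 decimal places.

Inverse-Gamma(8.5, 4.0) quantiles: F⁻¹(0.1) and F⁻¹(0.9).
Equivalently, 1/σ² ~ Gamma(8.5, rate = 4.0); invert its 0.9 and 0.1 quantiles.
Posterior mean ≈ 0.533, SD ≈ 0.209; a Normal approximation gives roughly [0.265, 0.801].
Exact: lower = 0.323; upper = 0.793.

[0.323, 0.793]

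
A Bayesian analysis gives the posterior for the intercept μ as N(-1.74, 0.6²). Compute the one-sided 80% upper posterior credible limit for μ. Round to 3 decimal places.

-1.235

Need U with P(μ ≤ U) = 0.80: U = -1.74 + z_{0.2}·0.6.
z = 0.842; U = -1.74 + 0.842 × 0.6 = -1.235.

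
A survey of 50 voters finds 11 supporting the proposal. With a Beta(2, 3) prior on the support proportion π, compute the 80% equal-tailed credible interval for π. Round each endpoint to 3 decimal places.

Posterior: Beta(2+11, 3+39) = Beta(13, 42).
Equal-tailed 80% interval: the 0.1 and 0.9 quantiles of Beta(13, 42).
Posterior mean ≈ 0.236, SD ≈ 0.057; a Normal approximation gives roughly [0.164, 0.309].
Exact: F⁻¹(0.1) = 0.166; F⁻¹(0.9) = 0.311.

[0.166, 0.311]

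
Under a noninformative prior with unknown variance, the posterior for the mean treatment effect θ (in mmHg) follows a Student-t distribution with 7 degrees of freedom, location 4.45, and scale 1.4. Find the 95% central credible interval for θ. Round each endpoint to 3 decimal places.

The t_7 distribution is symmetric; the 95% interval is 4.45 ± t·1.4 with t_{0.975,7} = 2.365.
Half-width: 2.365 × 1.4 = 3.310.
4.45 − 3.310 = 1.140; 4.45 + 3.310 = 7.760.

[1.140, 7.760]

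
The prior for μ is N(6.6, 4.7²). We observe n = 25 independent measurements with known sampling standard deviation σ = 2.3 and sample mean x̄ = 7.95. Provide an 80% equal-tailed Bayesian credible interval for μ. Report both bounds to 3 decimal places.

[7.350, 8.524]

Posterior precision = 1/4.7² + 25/2.3² = 0.0453 + 4.7259 = 4.7712, so posterior SD = 0.4578.
Posterior mean = (6.6/4.7² + 25·7.95/2.3²) / 4.7712 = 7.9372.
Interval: 7.9372 ± 1.282 × 0.4578 → [7.350, 8.524].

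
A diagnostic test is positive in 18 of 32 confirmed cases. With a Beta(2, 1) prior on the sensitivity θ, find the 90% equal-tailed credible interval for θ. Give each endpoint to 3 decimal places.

Posterior: Beta(2+18, 1+14) = Beta(20, 15).
Equal-tailed 90% interval: the 0.05 and 0.95 quantiles of Beta(20, 15).
Posterior mean ≈ 0.571, SD ≈ 0.082; a Normal approximation gives roughly [0.436, 0.707].
Exact: F⁻¹(0.05) = 0.433; F⁻¹(0.95) = 0.705.

[0.433, 0.705]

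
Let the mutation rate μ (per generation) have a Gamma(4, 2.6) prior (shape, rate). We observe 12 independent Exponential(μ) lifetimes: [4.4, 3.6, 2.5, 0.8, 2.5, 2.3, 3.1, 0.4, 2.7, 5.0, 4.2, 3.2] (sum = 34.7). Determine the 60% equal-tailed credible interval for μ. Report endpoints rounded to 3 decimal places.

Posterior: Gamma(4+12, 2.6+34.7) = Gamma(16, 37.3) (shape, rate).
Equal-tailed 60% interval: Gamma(16, 37.3) quantiles at 0.2 and 0.8.
Posterior mean ≈ 0.429, SD ≈ 0.107; a Normal approximation gives roughly [0.339, 0.519].
Exact: lower = 0.337; upper = 0.516.

[0.337, 0.516]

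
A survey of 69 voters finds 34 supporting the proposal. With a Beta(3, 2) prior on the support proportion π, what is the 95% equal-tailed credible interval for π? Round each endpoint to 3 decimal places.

[0.387, 0.613]

Posterior: Beta(3+34, 2+35) = Beta(37, 37).
Equal-tailed 95% interval: the 0.025 and 0.975 quantiles of Beta(37, 37).
Posterior mean ≈ 0.500, SD ≈ 0.058; a Normal approximation gives roughly [0.387, 0.613].
Exact: F⁻¹(0.025) = 0.387; F⁻¹(0.975) = 0.613.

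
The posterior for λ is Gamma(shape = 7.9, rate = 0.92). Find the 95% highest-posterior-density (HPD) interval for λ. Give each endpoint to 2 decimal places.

[3.16, 14.67]

The posterior is unimodal and skewed, so the HPD interval has equal density at both endpoints and is the shortest 95% interval.
Solving f(3.16) = f(14.67) with F(14.67) − F(3.16) = 0.95 gives [3.16, 14.67].
For comparison, the equal-tailed interval is [3.68, 15.53]; the HPD is narrower and shifted toward the mode.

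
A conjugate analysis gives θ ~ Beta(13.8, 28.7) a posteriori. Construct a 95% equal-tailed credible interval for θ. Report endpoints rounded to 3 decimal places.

[0.194, 0.471]

Posterior: Beta(13.8, 28.7).
Equal-tailed 95% interval: the 0.025 and 0.975 quantiles of Beta(13.8, 28.7).
Posterior mean ≈ 0.325, SD ≈ 0.071; a Normal approximation gives roughly [0.186, 0.464].
Exact: F⁻¹(0.025) = 0.194; F⁻¹(0.975) = 0.471.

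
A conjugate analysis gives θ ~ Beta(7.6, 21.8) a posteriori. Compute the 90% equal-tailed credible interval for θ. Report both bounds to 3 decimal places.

Posterior: Beta(7.6, 21.8).
Equal-tailed 90% interval: the 0.05 and 0.95 quantiles of Beta(7.6, 21.8).
Posterior mean ≈ 0.259, SD ≈ 0.079; a Normal approximation gives roughly [0.128, 0.389].
Exact: F⁻¹(0.05) = 0.138; F⁻¹(0.95) = 0.398.

[0.138, 0.398]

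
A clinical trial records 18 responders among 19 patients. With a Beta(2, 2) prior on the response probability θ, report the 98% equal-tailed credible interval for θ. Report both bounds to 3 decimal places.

[0.670, 0.979]

Posterior: Beta(2+18, 2+1) = Beta(20, 3).
Equal-tailed 98% interval: the 0.01 and 0.99 quantiles of Beta(20, 3).
Posterior mean ≈ 0.870, SD ≈ 0.069; a Normal approximation gives roughly [0.710, 1.029].
Exact: F⁻¹(0.01) = 0.670; F⁻¹(0.99) = 0.979.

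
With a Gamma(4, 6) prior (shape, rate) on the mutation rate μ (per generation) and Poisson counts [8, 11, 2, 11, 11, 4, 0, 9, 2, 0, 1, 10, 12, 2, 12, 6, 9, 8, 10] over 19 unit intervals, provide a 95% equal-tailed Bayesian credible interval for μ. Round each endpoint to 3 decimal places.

Posterior: Gamma(4+128, 6+19) = Gamma(132, 25) (shape, rate).
Equal-tailed 95% interval: Gamma(132, 25) quantiles at 0.025 and 0.975.
Posterior mean ≈ 5.280, SD ≈ 0.460; a Normal approximation gives roughly [4.379, 6.181].
Exact: lower = 4.418; upper = 6.218.

[4.418, 6.218]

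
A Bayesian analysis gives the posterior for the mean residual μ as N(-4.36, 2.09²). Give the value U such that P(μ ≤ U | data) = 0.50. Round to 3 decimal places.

Need U with P(μ ≤ U) = 0.50: U = -4.36 + z_{0.5}·2.09.
z = 0.000; U = -4.36 + 0.000 × 2.09 = -4.360.

-4.360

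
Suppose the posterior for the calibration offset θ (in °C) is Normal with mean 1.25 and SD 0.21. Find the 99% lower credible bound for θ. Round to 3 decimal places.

Need L with P(θ ≥ L) = 0.99: L = 1.25 − z_{0.01}·0.21.
z = 2.326; L = 1.25 − 2.326 × 0.21 = 0.761.

0.761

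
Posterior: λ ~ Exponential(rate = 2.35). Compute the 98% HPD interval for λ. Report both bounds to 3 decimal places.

[0.000, 1.665]

The exponential density is strictly decreasing on [0, ∞), so the HPD interval is anchored at 0: [0, q] with P(λ ≤ q) = 0.98.
q = −ln(1 − 0.98) / 2.35 = 3.9120 / 2.35 = 1.665.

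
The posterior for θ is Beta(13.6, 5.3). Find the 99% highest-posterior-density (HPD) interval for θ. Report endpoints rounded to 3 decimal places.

[0.448, 0.936]

The posterior is unimodal and skewed, so the HPD interval has equal density at both endpoints and is the shortest 99% interval.
Solving f(0.448) = f(0.936) with F(0.936) − F(0.448) = 0.99 gives [0.448, 0.936].
For comparison, the equal-tailed interval is [0.431, 0.926]; the HPD is narrower and shifted toward the mode.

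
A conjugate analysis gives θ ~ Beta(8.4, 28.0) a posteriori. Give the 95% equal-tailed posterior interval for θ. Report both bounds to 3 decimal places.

Posterior: Beta(8.4, 28.0).
Equal-tailed 95% interval: the 0.025 and 0.975 quantiles of Beta(8.4, 28.0).
Posterior mean ≈ 0.231, SD ≈ 0.069; a Normal approximation gives roughly [0.096, 0.366].
Exact: F⁻¹(0.025) = 0.111; F⁻¹(0.975) = 0.378.

[0.111, 0.378]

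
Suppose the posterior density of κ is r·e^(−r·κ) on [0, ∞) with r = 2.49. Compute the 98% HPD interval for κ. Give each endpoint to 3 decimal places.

The exponential density is strictly decreasing on [0, ∞), so the HPD interval is anchored at 0: [0, q] with P(κ ≤ q) = 0.98.
q = −ln(1 − 0.98) / 2.49 = 3.9120 / 2.49 = 1.571.

[0.000, 1.571]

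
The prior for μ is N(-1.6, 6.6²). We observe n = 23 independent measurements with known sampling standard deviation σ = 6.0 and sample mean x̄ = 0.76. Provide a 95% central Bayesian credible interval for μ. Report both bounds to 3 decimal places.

[-1.731, 3.087]

Posterior precision = 1/6.6² + 23/6.0² = 0.0230 + 0.6389 = 0.6618, so posterior SD = 1.2292.
Posterior mean = (-1.6/6.6² + 23·0.76/6.0²) / 0.6618 = 0.6781.
Interval: 0.6781 ± 1.960 × 1.2292 → [-1.731, 3.087].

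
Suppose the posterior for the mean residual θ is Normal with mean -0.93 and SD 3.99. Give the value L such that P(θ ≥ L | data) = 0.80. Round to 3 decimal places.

-4.288

Need L with P(θ ≥ L) = 0.80: L = -0.93 − z_{0.2}·3.99.
z = 0.842; L = -0.93 − 0.842 × 3.99 = -4.288.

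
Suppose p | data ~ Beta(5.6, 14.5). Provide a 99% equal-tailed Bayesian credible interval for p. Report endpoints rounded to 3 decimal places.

Posterior: Beta(5.6, 14.5).
Equal-tailed 99% interval: the 0.005 and 0.995 quantiles of Beta(5.6, 14.5).
Posterior mean ≈ 0.279, SD ≈ 0.098; a Normal approximation gives roughly [0.027, 0.530].
Exact: F⁻¹(0.005) = 0.077; F⁻¹(0.995) = 0.558.

[0.077, 0.558]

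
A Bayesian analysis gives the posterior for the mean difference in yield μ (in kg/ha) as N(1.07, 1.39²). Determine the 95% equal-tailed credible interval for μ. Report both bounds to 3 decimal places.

[-1.654, 3.794]

The posterior is symmetric, so the 95% equal-tailed interval is μ = 1.07 ± z·1.39 with z = 1.960.
Half-width: 1.960 × 1.39 = 2.724.
1.07 − 2.724 = -1.654; 1.07 + 2.724 = 3.794.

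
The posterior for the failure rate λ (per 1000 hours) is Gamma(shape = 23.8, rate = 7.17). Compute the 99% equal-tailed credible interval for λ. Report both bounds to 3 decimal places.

[1.828, 5.332]

Posterior: Gamma(shape 23.8, rate 7.17).
Equal-tailed 99% interval: Gamma(23.8, 7.17) quantiles at 0.005 and 0.995.
Posterior mean ≈ 3.319, SD ≈ 0.680; a Normal approximation gives roughly [1.567, 5.072].
Exact: lower = 1.828; upper = 5.332.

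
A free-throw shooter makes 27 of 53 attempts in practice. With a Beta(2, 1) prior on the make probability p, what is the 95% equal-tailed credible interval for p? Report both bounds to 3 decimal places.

Posterior: Beta(2+27, 1+26) = Beta(29, 27).
Equal-tailed 95% interval: the 0.025 and 0.975 quantiles of Beta(29, 27).
Posterior mean ≈ 0.518, SD ≈ 0.066; a Normal approximation gives roughly [0.388, 0.648].
Exact: F⁻¹(0.025) = 0.388; F⁻¹(0.975) = 0.646.

[0.388, 0.646]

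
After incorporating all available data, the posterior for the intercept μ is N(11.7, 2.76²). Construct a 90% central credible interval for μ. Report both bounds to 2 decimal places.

The posterior is symmetric, so the 90% equal-tailed interval is μ = 11.7 ± z·2.76 with z = 1.645.
Half-width: 1.645 × 2.76 = 4.54.
11.7 − 4.54 = 7.16; 11.7 + 4.54 = 16.24.

[7.16, 16.24]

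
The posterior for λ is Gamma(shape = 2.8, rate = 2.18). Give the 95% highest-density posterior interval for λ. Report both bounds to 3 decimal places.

[0.108, 2.790]

The posterior is unimodal and skewed, so the HPD interval has equal density at both endpoints and is the shortest 95% interval.
Solving f(0.108) = f(2.790) with F(2.790) − F(0.108) = 0.95 gives [0.108, 2.790].
For comparison, the equal-tailed interval is [0.245, 3.167]; the HPD is narrower and shifted toward the mode.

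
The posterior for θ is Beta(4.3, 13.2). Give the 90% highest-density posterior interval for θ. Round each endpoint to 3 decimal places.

The posterior is unimodal and skewed, so the HPD interval has equal density at both endpoints and is the shortest 90% interval.
Solving f(0.082) = f(0.402) with F(0.402) − F(0.082) = 0.90 gives [0.082, 0.402].
For comparison, the equal-tailed interval is [0.099, 0.426]; the HPD is narrower and shifted toward the mode.

[0.082, 0.402]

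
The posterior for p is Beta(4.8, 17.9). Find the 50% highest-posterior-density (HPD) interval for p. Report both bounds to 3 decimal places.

[0.132, 0.244]

The posterior is unimodal and skewed, so the HPD interval has equal density at both endpoints and is the shortest 50% interval.
Solving f(0.132) = f(0.244) with F(0.244) − F(0.132) = 0.50 gives [0.132, 0.244].
For comparison, the equal-tailed interval is [0.150, 0.264]; the HPD is narrower and shifted toward the mode.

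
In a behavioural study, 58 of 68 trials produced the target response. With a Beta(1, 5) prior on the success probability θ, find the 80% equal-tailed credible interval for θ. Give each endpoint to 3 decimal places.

Posterior: Beta(1+58, 5+10) = Beta(59, 15).
Equal-tailed 80% interval: the 0.1 and 0.9 quantiles of Beta(59, 15).
Posterior mean ≈ 0.797, SD ≈ 0.046; a Normal approximation gives roughly [0.738, 0.857].
Exact: F⁻¹(0.1) = 0.736; F⁻¹(0.9) = 0.855.

[0.736, 0.855]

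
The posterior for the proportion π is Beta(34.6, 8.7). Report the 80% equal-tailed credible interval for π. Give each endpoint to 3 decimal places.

Posterior: Beta(34.6, 8.7).
Equal-tailed 80% interval: the 0.1 and 0.9 quantiles of Beta(34.6, 8.7).
Posterior mean ≈ 0.799, SD ≈ 0.060; a Normal approximation gives roughly [0.722, 0.876].
Exact: F⁻¹(0.1) = 0.719; F⁻¹(0.9) = 0.873.

[0.719, 0.873]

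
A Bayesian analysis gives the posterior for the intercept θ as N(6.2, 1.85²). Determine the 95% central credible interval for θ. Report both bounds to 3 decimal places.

[2.574, 9.826]

The posterior is symmetric, so the 95% equal-tailed interval is θ = 6.2 ± z·1.85 with z = 1.960.
Half-width: 1.960 × 1.85 = 3.626.
6.2 − 3.626 = 2.574; 6.2 + 3.626 = 9.826.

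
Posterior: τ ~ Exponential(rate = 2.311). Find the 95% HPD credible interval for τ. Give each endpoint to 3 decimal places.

[0.000, 1.296]

The exponential density is strictly decreasing on [0, ∞), so the HPD interval is anchored at 0: [0, q] with P(τ ≤ q) = 0.95.
q = −ln(1 − 0.95) / 2.311 = 2.9957 / 2.311 = 1.296.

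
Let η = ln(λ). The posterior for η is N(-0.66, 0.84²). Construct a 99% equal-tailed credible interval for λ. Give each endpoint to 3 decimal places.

On the log scale the 99% interval is -0.66 ± 2.576 × 0.84 = [-2.8237, 1.5037].
Exponentiate: [e^-2.8237, e^1.5037] = [0.059, 4.498].

[0.059, 4.498]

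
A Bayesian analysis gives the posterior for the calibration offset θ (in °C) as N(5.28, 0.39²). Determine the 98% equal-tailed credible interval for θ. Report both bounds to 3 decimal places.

[4.373, 6.187]

The posterior is symmetric, so the 98% equal-tailed interval is θ = 5.28 ± z·0.39 with z = 2.326.
Half-width: 2.326 × 0.39 = 0.907.
5.28 − 0.907 = 4.373; 5.28 + 0.907 = 6.187.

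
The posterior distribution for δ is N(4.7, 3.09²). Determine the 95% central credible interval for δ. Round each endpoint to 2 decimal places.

[-1.36, 10.76]

The posterior is symmetric, so the 95% equal-tailed interval is δ = 4.7 ± z·3.09 with z = 1.960.
Half-width: 1.960 × 3.09 = 6.06.
4.7 − 6.06 = -1.36; 4.7 + 6.06 = 10.76.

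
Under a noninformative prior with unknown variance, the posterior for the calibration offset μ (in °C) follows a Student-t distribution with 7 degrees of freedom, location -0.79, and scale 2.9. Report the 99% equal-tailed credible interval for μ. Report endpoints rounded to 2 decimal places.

The t_7 distribution is symmetric; the 99% interval is -0.79 ± t·2.9 with t_{0.995,7} = 3.499.
Half-width: 3.499 × 2.9 = 10.15.
-0.79 − 10.15 = -10.94; -0.79 + 10.15 = 9.36.

[-10.94, 9.36]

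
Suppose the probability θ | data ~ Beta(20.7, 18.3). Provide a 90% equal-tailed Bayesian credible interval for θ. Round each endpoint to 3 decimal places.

Posterior: Beta(20.7, 18.3).
Equal-tailed 90% interval: the 0.05 and 0.95 quantiles of Beta(20.7, 18.3).
Posterior mean ≈ 0.531, SD ≈ 0.079; a Normal approximation gives roughly [0.401, 0.661].
Exact: F⁻¹(0.05) = 0.400; F⁻¹(0.95) = 0.660.

[0.400, 0.660]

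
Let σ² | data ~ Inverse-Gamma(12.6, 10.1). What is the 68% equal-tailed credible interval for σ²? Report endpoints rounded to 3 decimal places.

Inverse-Gamma(12.6, 10.1) quantiles: F⁻¹(0.16) and F⁻¹(0.84).
Equivalently, 1/σ² ~ Gamma(12.6, rate = 10.1); invert its 0.84 and 0.16 quantiles.
Posterior mean ≈ 0.871, SD ≈ 0.267; a Normal approximation gives roughly [0.605, 1.137].
Exact: lower = 0.628; upper = 1.108.

[0.628, 1.108]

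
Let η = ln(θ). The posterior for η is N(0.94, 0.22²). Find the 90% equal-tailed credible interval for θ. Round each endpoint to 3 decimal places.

[1.783, 3.676]

On the log scale the 90% interval is 0.94 ± 1.645 × 0.22 = [0.5781, 1.3019].
Exponentiate: [e^0.5781, e^1.3019] = [1.783, 3.676].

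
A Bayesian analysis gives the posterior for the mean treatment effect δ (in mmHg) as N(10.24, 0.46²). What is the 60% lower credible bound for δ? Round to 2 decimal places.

10.12

Need L with P(δ ≥ L) = 0.60: L = 10.24 − z_{0.4}·0.46.
z = 0.253; L = 10.24 − 0.253 × 0.46 = 10.12.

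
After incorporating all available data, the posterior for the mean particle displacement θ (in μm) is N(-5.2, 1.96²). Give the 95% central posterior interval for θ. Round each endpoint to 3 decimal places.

[-9.042, -1.358]

The posterior is symmetric, so the 95% equal-tailed interval is θ = -5.2 ± z·1.96 with z = 1.960.
Half-width: 1.960 × 1.96 = 3.842.
-5.2 − 3.842 = -9.042; -5.2 + 3.842 = -1.358.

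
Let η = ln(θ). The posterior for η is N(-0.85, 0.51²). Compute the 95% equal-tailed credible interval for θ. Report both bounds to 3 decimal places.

On the log scale the 95% interval is -0.85 ± 1.960 × 0.51 = [-1.8496, 0.1496].
Exponentiate: [e^-1.8496, e^0.1496] = [0.157, 1.161].

[0.157, 1.161]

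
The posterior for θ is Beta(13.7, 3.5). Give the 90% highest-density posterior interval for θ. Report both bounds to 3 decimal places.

[0.652, 0.948]

The posterior is unimodal and skewed, so the HPD interval has equal density at both endpoints and is the shortest 90% interval.
Solving f(0.652) = f(0.948) with F(0.948) − F(0.652) = 0.90 gives [0.652, 0.948].
For comparison, the equal-tailed interval is [0.623, 0.930]; the HPD is narrower and shifted toward the mode.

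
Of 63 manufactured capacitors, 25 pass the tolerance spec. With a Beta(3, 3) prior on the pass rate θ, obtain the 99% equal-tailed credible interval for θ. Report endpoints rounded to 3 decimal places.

Posterior: Beta(3+25, 3+38) = Beta(28, 41).
Equal-tailed 99% interval: the 0.005 and 0.995 quantiles of Beta(28, 41).
Posterior mean ≈ 0.406, SD ≈ 0.059; a Normal approximation gives roughly [0.255, 0.557].
Exact: F⁻¹(0.005) = 0.262; F⁻¹(0.995) = 0.560.

[0.262, 0.560]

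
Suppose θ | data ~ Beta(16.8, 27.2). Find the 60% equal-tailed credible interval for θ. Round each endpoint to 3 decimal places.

Posterior: Beta(16.8, 27.2).
Equal-tailed 60% interval: the 0.2 and 0.8 quantiles of Beta(16.8, 27.2).
Posterior mean ≈ 0.382, SD ≈ 0.072; a Normal approximation gives roughly [0.321, 0.443].
Exact: F⁻¹(0.2) = 0.320; F⁻¹(0.8) = 0.443.

[0.320, 0.443]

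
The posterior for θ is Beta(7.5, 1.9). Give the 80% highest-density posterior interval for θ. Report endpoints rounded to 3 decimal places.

[0.684, 0.976]

The posterior is unimodal and skewed, so the HPD interval has equal density at both endpoints and is the shortest 80% interval.
Solving f(0.684) = f(0.976) with F(0.976) − F(0.684) = 0.80 gives [0.684, 0.976].
For comparison, the equal-tailed interval is [0.624, 0.941]; the HPD is narrower and shifted toward the mode.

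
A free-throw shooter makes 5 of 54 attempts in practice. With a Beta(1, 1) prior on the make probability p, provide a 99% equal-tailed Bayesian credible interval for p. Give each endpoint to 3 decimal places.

Posterior: Beta(1+5, 1+49) = Beta(6, 50).
Equal-tailed 99% interval: the 0.005 and 0.995 quantiles of Beta(6, 50).
Posterior mean ≈ 0.107, SD ≈ 0.041; a Normal approximation gives roughly [0.002, 0.213].
Exact: F⁻¹(0.005) = 0.029; F⁻¹(0.995) = 0.237.

[0.029, 0.237]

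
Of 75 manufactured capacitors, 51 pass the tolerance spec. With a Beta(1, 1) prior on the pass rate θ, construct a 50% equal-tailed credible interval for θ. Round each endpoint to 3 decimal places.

[0.640, 0.712]

Posterior: Beta(1+51, 1+24) = Beta(52, 25).
Equal-tailed 50% interval: the 0.25 and 0.75 quantiles of Beta(52, 25).
Posterior mean ≈ 0.675, SD ≈ 0.053; a Normal approximation gives roughly [0.640, 0.711].
Exact: F⁻¹(0.25) = 0.640; F⁻¹(0.75) = 0.712.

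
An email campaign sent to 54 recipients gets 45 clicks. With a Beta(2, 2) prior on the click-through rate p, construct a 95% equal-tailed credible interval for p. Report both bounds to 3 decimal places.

Posterior: Beta(2+45, 2+9) = Beta(47, 11).
Equal-tailed 95% interval: the 0.025 and 0.975 quantiles of Beta(47, 11).
Posterior mean ≈ 0.810, SD ≈ 0.051; a Normal approximation gives roughly [0.710, 0.910].
Exact: F⁻¹(0.025) = 0.701; F⁻¹(0.975) = 0.900.

[0.701, 0.900]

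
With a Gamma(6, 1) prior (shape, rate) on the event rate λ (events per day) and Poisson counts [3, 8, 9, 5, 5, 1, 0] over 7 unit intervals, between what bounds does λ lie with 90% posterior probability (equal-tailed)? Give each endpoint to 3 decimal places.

[3.449, 5.943]

Posterior: Gamma(6+31, 1+7) = Gamma(37, 8) (shape, rate).
Equal-tailed 90% interval: Gamma(37, 8) quantiles at 0.05 and 0.95.
Posterior mean ≈ 4.625, SD ≈ 0.760; a Normal approximation gives roughly [3.374, 5.876].
Exact: lower = 3.449; upper = 5.943.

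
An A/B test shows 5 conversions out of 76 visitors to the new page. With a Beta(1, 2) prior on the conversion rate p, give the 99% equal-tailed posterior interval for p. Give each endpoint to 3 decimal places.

Posterior: Beta(1+5, 2+71) = Beta(6, 73).
Equal-tailed 99% interval: the 0.005 and 0.995 quantiles of Beta(6, 73).
Posterior mean ≈ 0.076, SD ≈ 0.030; a Normal approximation gives roughly [0.000, 0.152].
Exact: F⁻¹(0.005) = 0.020; F⁻¹(0.995) = 0.171.

[0.020, 0.171]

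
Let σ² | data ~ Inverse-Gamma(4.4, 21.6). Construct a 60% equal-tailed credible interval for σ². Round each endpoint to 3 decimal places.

Inverse-Gamma(4.4, 21.6) quantiles: F⁻¹(0.2) and F⁻¹(0.8).
Equivalently, 1/σ² ~ Gamma(4.4, rate = 21.6); invert its 0.8 and 0.2 quantiles.
Posterior mean ≈ 6.353, SD ≈ 4.101; a Normal approximation gives roughly [2.902, 9.804].
Exact: lower = 3.600; upper = 8.273.

[3.600, 8.273]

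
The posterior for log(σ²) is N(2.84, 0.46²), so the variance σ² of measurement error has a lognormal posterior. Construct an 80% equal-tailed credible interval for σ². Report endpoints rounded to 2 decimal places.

On the log scale the 80% interval is 2.84 ± 1.282 × 0.46 = [2.2505, 3.4295].
Exponentiate: [e^2.2505, e^3.4295] = [9.49, 30.86].

[9.49, 30.86]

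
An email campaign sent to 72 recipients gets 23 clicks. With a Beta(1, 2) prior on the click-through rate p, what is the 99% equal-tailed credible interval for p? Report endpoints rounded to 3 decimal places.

[0.193, 0.465]

Posterior: Beta(1+23, 2+49) = Beta(24, 51).
Equal-tailed 99% interval: the 0.005 and 0.995 quantiles of Beta(24, 51).
Posterior mean ≈ 0.320, SD ≈ 0.054; a Normal approximation gives roughly [0.182, 0.458].
Exact: F⁻¹(0.005) = 0.193; F⁻¹(0.995) = 0.465.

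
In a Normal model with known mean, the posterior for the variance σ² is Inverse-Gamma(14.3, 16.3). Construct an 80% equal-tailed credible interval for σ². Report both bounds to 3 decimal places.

[0.844, 1.677]

Inverse-Gamma(14.3, 16.3) quantiles: F⁻¹(0.1) and F⁻¹(0.9).
Equivalently, 1/σ² ~ Gamma(14.3, rate = 16.3); invert its 0.9 and 0.1 quantiles.
Posterior mean ≈ 1.226, SD ≈ 0.349; a Normal approximation gives roughly [0.778, 1.673].
Exact: lower = 0.844; upper = 1.677.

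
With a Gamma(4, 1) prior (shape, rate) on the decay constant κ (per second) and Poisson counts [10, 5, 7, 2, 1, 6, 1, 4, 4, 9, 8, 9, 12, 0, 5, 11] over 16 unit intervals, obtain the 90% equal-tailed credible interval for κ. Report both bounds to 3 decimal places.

Posterior: Gamma(4+94, 1+16) = Gamma(98, 17) (shape, rate).
Equal-tailed 90% interval: Gamma(98, 17) quantiles at 0.05 and 0.95.
Posterior mean ≈ 5.765, SD ≈ 0.582; a Normal approximation gives roughly [4.807, 6.723].
Exact: lower = 4.841; upper = 6.755.

[4.841, 6.755]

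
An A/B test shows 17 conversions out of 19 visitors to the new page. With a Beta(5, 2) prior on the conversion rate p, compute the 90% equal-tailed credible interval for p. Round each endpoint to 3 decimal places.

Posterior: Beta(5+17, 2+2) = Beta(22, 4).
Equal-tailed 90% interval: the 0.05 and 0.95 quantiles of Beta(22, 4).
Posterior mean ≈ 0.846, SD ≈ 0.069; a Normal approximation gives roughly [0.732, 0.960].
Exact: F⁻¹(0.05) = 0.718; F⁻¹(0.95) = 0.943.

[0.718, 0.943]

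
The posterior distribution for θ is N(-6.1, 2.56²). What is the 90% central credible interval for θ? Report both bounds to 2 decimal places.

[-10.31, -1.89]

The posterior is symmetric, so the 90% equal-tailed interval is θ = -6.1 ± z·2.56 with z = 1.645.
Half-width: 1.645 × 2.56 = 4.21.
-6.1 − 4.21 = -10.31; -6.1 + 4.21 = -1.89.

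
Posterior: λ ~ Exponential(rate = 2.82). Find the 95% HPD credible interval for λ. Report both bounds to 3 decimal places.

The exponential density is strictly decreasing on [0, ∞), so the HPD interval is anchored at 0: [0, q] with P(λ ≤ q) = 0.95.
q = −ln(1 − 0.95) / 2.82 = 2.9957 / 2.82 = 1.062.

[0.000, 1.062]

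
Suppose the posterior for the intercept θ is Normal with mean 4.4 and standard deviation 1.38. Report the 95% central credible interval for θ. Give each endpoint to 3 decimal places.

[1.695, 7.105]

The posterior is symmetric, so the 95% equal-tailed interval is θ = 4.4 ± z·1.38 with z = 1.960.
Half-width: 1.960 × 1.38 = 2.705.
4.4 − 2.705 = 1.695; 4.4 + 2.705 = 7.105.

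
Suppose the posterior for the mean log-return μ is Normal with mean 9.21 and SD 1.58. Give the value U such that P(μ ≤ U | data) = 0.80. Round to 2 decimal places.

Need U with P(μ ≤ U) = 0.80: U = 9.21 + z_{0.2}·1.58.
z = 0.842; U = 9.21 + 0.842 × 1.58 = 10.54.

10.54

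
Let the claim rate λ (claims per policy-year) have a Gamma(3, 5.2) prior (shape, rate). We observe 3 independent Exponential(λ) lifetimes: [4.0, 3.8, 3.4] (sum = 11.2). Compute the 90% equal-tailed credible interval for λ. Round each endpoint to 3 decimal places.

Posterior: Gamma(3+3, 5.2+11.2) = Gamma(6, 16.4) (shape, rate).
Equal-tailed 90% interval: Gamma(6, 16.4) quantiles at 0.05 and 0.95.
Posterior mean ≈ 0.366, SD ≈ 0.149; a Normal approximation gives roughly [0.120, 0.612].
Exact: lower = 0.159; upper = 0.641.

[0.159, 0.641]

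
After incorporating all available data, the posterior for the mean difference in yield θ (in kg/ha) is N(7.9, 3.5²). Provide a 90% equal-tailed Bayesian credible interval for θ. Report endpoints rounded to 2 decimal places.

[2.14, 13.66]

The posterior is symmetric, so the 90% equal-tailed interval is θ = 7.9 ± z·3.5 with z = 1.645.
Half-width: 1.645 × 3.5 = 5.76.
7.9 − 5.76 = 2.14; 7.9 + 5.76 = 13.66.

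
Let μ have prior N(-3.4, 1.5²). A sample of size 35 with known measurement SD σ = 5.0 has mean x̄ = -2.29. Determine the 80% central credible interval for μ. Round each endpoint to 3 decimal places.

[-3.501, -1.614]

Posterior precision = 1/1.5² + 35/5.0² = 0.4444 + 1.4000 = 1.8444, so posterior SD = 0.7363.
Posterior mean = (-3.4/1.5² + 35·-2.29/5.0²) / 1.8444 = -2.5575.
Interval: -2.5575 ± 1.282 × 0.7363 → [-3.501, -1.614].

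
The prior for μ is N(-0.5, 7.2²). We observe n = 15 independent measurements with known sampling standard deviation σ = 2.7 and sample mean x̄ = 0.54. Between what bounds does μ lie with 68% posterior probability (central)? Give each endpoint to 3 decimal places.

[-0.160, 1.220]

Posterior precision = 1/7.2² + 15/2.7² = 0.0193 + 2.0576 = 2.0769, so posterior SD = 0.6939.
Posterior mean = (-0.5/7.2² + 15·0.54/2.7²) / 2.0769 = 0.5303.
Interval: 0.5303 ± 0.994 × 0.6939 → [-0.160, 1.220].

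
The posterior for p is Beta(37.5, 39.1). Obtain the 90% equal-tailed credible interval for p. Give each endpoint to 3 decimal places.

[0.396, 0.583]

Posterior: Beta(37.5, 39.1).
Equal-tailed 90% interval: the 0.05 and 0.95 quantiles of Beta(37.5, 39.1).
Posterior mean ≈ 0.490, SD ≈ 0.057; a Normal approximation gives roughly [0.396, 0.583].
Exact: F⁻¹(0.05) = 0.396; F⁻¹(0.95) = 0.583.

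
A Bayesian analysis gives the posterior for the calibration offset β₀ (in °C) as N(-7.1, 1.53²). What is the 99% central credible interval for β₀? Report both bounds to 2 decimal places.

[-11.04, -3.16]

The posterior is symmetric, so the 99% equal-tailed interval is β₀ = -7.1 ± z·1.53 with z = 2.576.
Half-width: 2.576 × 1.53 = 3.94.
-7.1 − 3.94 = -11.04; -7.1 + 3.94 = -3.16.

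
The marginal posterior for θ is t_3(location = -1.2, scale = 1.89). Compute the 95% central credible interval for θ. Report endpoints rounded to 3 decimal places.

[-7.215, 4.815]

The t_3 distribution is symmetric; the 95% interval is -1.2 ± t·1.89 with t_{0.975,3} = 3.182.
Half-width: 3.182 × 1.89 = 6.015.
-1.2 − 6.015 = -7.215; -1.2 + 6.015 = 4.815.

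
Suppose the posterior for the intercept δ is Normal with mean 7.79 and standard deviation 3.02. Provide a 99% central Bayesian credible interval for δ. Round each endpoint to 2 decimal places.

The posterior is symmetric, so the 99% equal-tailed interval is δ = 7.79 ± z·3.02 with z = 2.576.
Half-width: 2.576 × 3.02 = 7.78.
7.79 − 7.78 = 0.01; 7.79 + 7.78 = 15.57.

[0.01, 15.57]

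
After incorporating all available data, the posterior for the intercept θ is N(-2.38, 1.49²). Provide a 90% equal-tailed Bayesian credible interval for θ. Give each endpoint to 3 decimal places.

[-4.831, 0.071]

The posterior is symmetric, so the 90% equal-tailed interval is θ = -2.38 ± z·1.49 with z = 1.645.
Half-width: 1.645 × 1.49 = 2.451.
-2.38 − 2.451 = -4.831; -2.38 + 2.451 = 0.071.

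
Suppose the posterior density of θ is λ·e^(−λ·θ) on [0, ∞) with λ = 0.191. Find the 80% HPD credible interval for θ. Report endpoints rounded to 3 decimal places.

The exponential density is strictly decreasing on [0, ∞), so the HPD interval is anchored at 0: [0, q] with P(θ ≤ q) = 0.80.
q = −ln(1 − 0.80) / 0.191 = 1.6094 / 0.191 = 8.426.

[0.000, 8.426]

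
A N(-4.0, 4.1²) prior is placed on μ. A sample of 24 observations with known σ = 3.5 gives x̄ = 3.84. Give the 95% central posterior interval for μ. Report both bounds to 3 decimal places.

[2.229, 4.988]

Posterior precision = 1/4.1² + 24/3.5² = 0.0595 + 1.9592 = 2.0187, so posterior SD = 0.7038.
Posterior mean = (-4.0/4.1² + 24·3.84/3.5²) / 2.0187 = 3.6090.
Interval: 3.6090 ± 1.960 × 0.7038 → [2.229, 4.988].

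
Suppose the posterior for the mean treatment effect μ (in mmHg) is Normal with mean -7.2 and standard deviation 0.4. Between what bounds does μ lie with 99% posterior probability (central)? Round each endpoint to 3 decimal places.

[-8.230, -6.170]

The posterior is symmetric, so the 99% equal-tailed interval is μ = -7.2 ± z·0.4 with z = 2.576.
Half-width: 2.576 × 0.4 = 1.030.
-7.2 − 1.030 = -8.230; -7.2 + 1.030 = -6.170.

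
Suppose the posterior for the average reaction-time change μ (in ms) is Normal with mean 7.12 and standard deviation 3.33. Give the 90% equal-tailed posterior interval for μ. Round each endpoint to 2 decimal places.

The posterior is symmetric, so the 90% equal-tailed interval is μ = 7.12 ± z·3.33 with z = 1.645.
Half-width: 1.645 × 3.33 = 5.48.
7.12 − 5.48 = 1.64; 7.12 + 5.48 = 12.60.

[1.64, 12.60]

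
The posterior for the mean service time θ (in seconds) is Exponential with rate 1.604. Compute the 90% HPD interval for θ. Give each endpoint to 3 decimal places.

[0.000, 1.436]

The exponential density is strictly decreasing on [0, ∞), so the HPD interval is anchored at 0: [0, q] with P(θ ≤ q) = 0.90.
q = −ln(1 − 0.90) / 1.604 = 2.3026 / 1.604 = 1.436.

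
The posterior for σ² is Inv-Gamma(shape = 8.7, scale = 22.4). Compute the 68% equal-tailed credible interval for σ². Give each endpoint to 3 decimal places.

Inverse-Gamma(8.7, 22.4) quantiles: F⁻¹(0.16) and F⁻¹(0.84).
Equivalently, 1/σ² ~ Gamma(8.7, rate = 22.4); invert its 0.84 and 0.16 quantiles.
Posterior mean ≈ 2.909, SD ≈ 1.124; a Normal approximation gives roughly [1.791, 4.027].
Exact: lower = 1.935; upper = 3.849.

[1.935, 3.849]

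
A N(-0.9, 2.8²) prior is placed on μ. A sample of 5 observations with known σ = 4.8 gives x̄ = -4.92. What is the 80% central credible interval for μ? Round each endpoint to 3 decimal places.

Posterior precision = 1/2.8² + 5/4.8² = 0.1276 + 0.2170 = 0.3446, so posterior SD = 1.7036.
Posterior mean = (-0.9/2.8² + 5·-4.92/4.8²) / 0.3446 = -3.4319.
Interval: -3.4319 ± 1.282 × 1.7036 → [-5.615, -1.249].

[-5.615, -1.249]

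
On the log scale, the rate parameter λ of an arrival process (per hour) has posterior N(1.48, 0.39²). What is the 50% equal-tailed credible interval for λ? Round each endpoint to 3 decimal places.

On the log scale the 50% interval is 1.48 ± 0.674 × 0.39 = [1.2169, 1.7431].
Exponentiate: [e^1.2169, e^1.7431] = [3.377, 5.715].

[3.377, 5.715]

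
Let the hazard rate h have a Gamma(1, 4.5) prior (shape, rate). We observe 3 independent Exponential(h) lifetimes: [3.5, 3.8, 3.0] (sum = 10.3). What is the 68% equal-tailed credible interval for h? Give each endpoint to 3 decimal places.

Posterior: Gamma(1+3, 4.5+10.3) = Gamma(4, 14.8) (shape, rate).
Equal-tailed 68% interval: Gamma(4, 14.8) quantiles at 0.16 and 0.84.
Posterior mean ≈ 0.270, SD ≈ 0.135; a Normal approximation gives roughly [0.136, 0.405].
Exact: lower = 0.141; upper = 0.399.

[0.141, 0.399]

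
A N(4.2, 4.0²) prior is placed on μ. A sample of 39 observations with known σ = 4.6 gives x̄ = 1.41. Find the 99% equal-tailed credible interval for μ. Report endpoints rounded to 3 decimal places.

Posterior precision = 1/4.0² + 39/4.6² = 0.0625 + 1.8431 = 1.9056, so posterior SD = 0.7244.
Posterior mean = (4.2/4.0² + 39·1.41/4.6²) / 1.9056 = 1.5015.
Interval: 1.5015 ± 2.576 × 0.7244 → [-0.364, 3.367].

[-0.364, 3.367]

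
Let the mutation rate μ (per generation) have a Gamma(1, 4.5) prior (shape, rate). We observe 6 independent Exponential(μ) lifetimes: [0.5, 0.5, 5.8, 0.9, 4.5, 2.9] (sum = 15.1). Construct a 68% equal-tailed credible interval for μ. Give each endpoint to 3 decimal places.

Posterior: Gamma(1+6, 4.5+15.1) = Gamma(7, 19.6) (shape, rate).
Equal-tailed 68% interval: Gamma(7, 19.6) quantiles at 0.16 and 0.84.
Posterior mean ≈ 0.357, SD ≈ 0.135; a Normal approximation gives roughly [0.223, 0.491].
Exact: lower = 0.226; upper = 0.488.

[0.226, 0.488]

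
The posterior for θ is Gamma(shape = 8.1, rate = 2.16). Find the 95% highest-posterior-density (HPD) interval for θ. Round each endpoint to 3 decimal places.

[1.406, 6.374]

The posterior is unimodal and skewed, so the HPD interval has equal density at both endpoints and is the shortest 95% interval.
Solving f(1.406) = f(6.374) with F(6.374) − F(1.406) = 0.95 gives [1.406, 6.374].
For comparison, the equal-tailed interval is [1.629, 6.740]; the HPD is narrower and shifted toward the mode.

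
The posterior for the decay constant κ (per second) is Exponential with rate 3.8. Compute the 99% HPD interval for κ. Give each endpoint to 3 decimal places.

The exponential density is strictly decreasing on [0, ∞), so the HPD interval is anchored at 0: [0, q] with P(κ ≤ q) = 0.99.
q = −ln(1 − 0.99) / 3.8 = 4.6052 / 3.8 = 1.212.

[0.000, 1.212]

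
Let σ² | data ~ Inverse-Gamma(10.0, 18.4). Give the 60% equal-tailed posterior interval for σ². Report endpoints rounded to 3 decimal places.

[1.470, 2.524]

Inverse-Gamma(10.0, 18.4) quantiles: F⁻¹(0.2) and F⁻¹(0.8).
Equivalently, 1/σ² ~ Gamma(10.0, rate = 18.4); invert its 0.8 and 0.2 quantiles.
Posterior mean ≈ 2.044, SD ≈ 0.723; a Normal approximation gives roughly [1.436, 2.653].
Exact: lower = 1.470; upper = 2.524.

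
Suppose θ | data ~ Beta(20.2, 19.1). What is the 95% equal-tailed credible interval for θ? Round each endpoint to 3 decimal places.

Posterior: Beta(20.2, 19.1).
Equal-tailed 95% interval: the 0.025 and 0.975 quantiles of Beta(20.2, 19.1).
Posterior mean ≈ 0.514, SD ≈ 0.079; a Normal approximation gives roughly [0.360, 0.668].
Exact: F⁻¹(0.025) = 0.360; F⁻¹(0.975) = 0.667.

[0.360, 0.667]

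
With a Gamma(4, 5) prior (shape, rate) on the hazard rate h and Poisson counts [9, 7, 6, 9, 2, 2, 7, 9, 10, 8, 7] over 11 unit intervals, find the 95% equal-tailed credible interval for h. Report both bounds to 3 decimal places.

[3.965, 6.154]

Posterior: Gamma(4+76, 5+11) = Gamma(80, 16) (shape, rate).
Equal-tailed 95% interval: Gamma(80, 16) quantiles at 0.025 and 0.975.
Posterior mean ≈ 5.000, SD ≈ 0.559; a Normal approximation gives roughly [3.904, 6.096].
Exact: lower = 3.965; upper = 6.154.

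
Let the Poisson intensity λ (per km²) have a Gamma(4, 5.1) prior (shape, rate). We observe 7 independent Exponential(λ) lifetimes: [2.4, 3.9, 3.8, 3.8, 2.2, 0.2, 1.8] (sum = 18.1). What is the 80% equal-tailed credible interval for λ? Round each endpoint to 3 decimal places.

[0.303, 0.664]

Posterior: Gamma(4+7, 5.1+18.1) = Gamma(11, 23.2) (shape, rate).
Equal-tailed 80% interval: Gamma(11, 23.2) quantiles at 0.1 and 0.9.
Posterior mean ≈ 0.474, SD ≈ 0.143; a Normal approximation gives roughly [0.291, 0.657].
Exact: lower = 0.303; upper = 0.664.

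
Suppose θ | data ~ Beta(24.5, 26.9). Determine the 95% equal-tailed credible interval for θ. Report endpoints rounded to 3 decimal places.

[0.343, 0.612]

Posterior: Beta(24.5, 26.9).
Equal-tailed 95% interval: the 0.025 and 0.975 quantiles of Beta(24.5, 26.9).
Posterior mean ≈ 0.477, SD ≈ 0.069; a Normal approximation gives roughly [0.341, 0.612].
Exact: F⁻¹(0.025) = 0.343; F⁻¹(0.975) = 0.612.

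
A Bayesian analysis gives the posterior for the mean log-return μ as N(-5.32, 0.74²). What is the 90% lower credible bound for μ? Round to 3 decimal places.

Need L with P(μ ≥ L) = 0.90: L = -5.32 − z_{0.1}·0.74.
z = 1.282; L = -5.32 − 1.282 × 0.74 = -6.268.

-6.268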